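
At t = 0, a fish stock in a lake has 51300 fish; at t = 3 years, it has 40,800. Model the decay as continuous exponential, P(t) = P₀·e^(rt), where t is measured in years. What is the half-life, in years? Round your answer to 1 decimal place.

r = ln(40800/51300) / 3 = ln(0.79532) / 3 ≈ -0.076336 per year
half-life = ln 2 / |r| = 0.69315 / 0.076336

half-life ≈ 9.1 years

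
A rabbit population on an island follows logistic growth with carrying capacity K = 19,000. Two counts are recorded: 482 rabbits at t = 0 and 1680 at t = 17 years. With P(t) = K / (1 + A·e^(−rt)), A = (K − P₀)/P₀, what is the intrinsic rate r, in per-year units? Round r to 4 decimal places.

r ≈ 0.0774 per year

A = (19000 − 482)/482 = 38.41909
1680 = 19000/(1 + 38.41909·e^(−r·17)) → e^(−17r) = (11.30952 − 1)/38.41909 = 0.268344
r = −ln(0.268344)/17 = 1.31549/17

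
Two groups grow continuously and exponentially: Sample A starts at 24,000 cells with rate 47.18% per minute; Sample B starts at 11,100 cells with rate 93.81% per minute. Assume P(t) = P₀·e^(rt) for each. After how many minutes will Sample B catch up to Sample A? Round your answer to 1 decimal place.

24000·e^(0.4718t) = 11100·e^(0.9381t)
24000/11100 = e^((0.9381 − 0.4718)t) → ln(2.16216) = 0.4663·t
t = 0.77111 / 0.4663

t ≈ 1.7 minutes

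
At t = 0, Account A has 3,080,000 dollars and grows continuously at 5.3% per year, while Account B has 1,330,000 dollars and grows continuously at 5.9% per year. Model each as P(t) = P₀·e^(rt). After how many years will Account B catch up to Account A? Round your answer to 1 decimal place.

3080000·e^(0.053t) = 1330000·e^(0.059t)
3080000/1330000 = e^((0.059 − 0.053)t) → ln(2.31579) = 0.006·t
t = 0.83975 / 0.006

t ≈ 140.0 years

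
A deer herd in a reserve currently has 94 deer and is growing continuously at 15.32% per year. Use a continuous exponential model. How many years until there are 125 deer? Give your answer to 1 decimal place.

125 = 94 · e^(0.1532·t)
t = ln(125/94) / 0.1532 = ln(1.32979) / 0.1532 = 0.28502 / 0.1532

t ≈ 1.9 years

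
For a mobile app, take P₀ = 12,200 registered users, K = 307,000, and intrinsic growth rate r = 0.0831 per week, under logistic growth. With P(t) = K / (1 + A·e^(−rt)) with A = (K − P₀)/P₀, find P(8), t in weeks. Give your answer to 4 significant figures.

A = (307000 − 12200)/12200 = 24.16393
P(8) = 307000 / (1 + 24.16393·e^(−0.0831·8)) = 307000 / (1 + 24.16393·0.514376)
= 307000 / 13.42936 ≈ 22860.36

≈ 22,860 registered users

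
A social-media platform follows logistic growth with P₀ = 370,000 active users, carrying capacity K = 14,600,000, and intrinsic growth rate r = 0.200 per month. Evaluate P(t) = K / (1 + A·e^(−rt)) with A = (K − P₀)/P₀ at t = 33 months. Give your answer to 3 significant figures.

A = (14600000 − 370000)/370000 = 38.45946
P(33) = 14600000 / (1 + 38.45946·e^(−0.2·33)) = 14600000 / (1 + 38.45946·0.00136)
= 14600000 / 1.05232 ≈ 13874119.66

≈ 13,900,000 active users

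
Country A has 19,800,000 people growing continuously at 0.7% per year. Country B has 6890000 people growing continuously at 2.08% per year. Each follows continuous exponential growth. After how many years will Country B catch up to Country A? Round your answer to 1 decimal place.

t ≈ 76.5 years

19800000·e^(0.007t) = 6890000·e^(0.0208t)
19800000/6890000 = e^((0.0208 − 0.007)t) → ln(2.87373) = 0.0138·t
t = 1.05561 / 0.0138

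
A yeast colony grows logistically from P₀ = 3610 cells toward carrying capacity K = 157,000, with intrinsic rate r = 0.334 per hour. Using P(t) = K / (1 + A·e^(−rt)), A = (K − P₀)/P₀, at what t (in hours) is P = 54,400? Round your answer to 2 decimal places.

t ≈ 9.33 hours

A = (157000 − 3610)/3610 = 42.4903
54400 = 157000/(1 + 42.4903·e^(−0.334t)) → 1 + 42.4903·e^(−0.334t) = 2.88603
e^(−0.334t) = 0.044387 → t = ln(22.52897)/0.334 = 3.1148/0.334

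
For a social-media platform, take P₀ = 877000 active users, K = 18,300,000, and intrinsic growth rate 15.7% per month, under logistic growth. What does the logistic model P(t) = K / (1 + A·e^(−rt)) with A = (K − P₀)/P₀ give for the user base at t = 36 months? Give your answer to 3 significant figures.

A = (18300000 − 877000)/877000 = 19.86659
P(36) = 18300000 / (1 + 19.86659·e^(−0.157·36)) = 18300000 / (1 + 19.86659·0.00351)
= 18300000 / 1.06974 ≈ 17106937.49

≈ 17,100,000 active users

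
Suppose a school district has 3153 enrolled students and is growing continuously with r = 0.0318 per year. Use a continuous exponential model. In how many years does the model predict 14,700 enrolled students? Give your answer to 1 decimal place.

14700 = 3153 · e^(0.0318·t)
t = ln(14700/3153) / 0.0318 = ln(4.66223) / 0.0318 = 1.53949 / 0.0318

t ≈ 48.4 years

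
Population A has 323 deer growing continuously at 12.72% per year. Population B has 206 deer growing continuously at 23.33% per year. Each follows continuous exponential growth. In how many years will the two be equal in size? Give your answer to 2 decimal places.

t ≈ 4.24 years

323·e^(0.1272t) = 206·e^(0.2333t)
323/206 = e^((0.2333 − 0.1272)t) → ln(1.56796) = 0.1061·t
t = 0.44978 / 0.1061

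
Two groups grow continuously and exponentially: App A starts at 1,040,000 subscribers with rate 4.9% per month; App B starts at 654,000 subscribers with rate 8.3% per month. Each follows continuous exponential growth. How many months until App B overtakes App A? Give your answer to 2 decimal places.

t ≈ 13.64 months

1040000·e^(0.049t) = 654000·e^(0.083t)
1040000/654000 = e^((0.083 − 0.049)t) → ln(1.59021) = 0.034·t
t = 0.46387 / 0.034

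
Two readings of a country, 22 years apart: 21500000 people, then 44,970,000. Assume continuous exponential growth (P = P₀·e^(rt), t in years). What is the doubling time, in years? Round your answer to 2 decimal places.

r = ln(44970000/21500000) / 22 = ln(2.09163) / 22 ≈ 0.033543 per year
doubling time = ln 2 / |r| = 0.69315 / 0.033543

doubling time ≈ 20.66 years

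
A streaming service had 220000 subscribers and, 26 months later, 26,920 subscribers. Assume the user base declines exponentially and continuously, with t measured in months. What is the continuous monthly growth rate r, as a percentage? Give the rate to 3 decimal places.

26920 = 220000 · e^(r·26)
e^(26r) = 26920/220000 = 0.12236
r = ln(0.12236) / 26 = -2.10076 / 26

r ≈ -8.080% per month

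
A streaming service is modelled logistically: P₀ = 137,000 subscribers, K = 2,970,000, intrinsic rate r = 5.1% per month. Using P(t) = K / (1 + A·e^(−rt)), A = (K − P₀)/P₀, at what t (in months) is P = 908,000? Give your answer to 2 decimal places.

A = (2970000 − 137000)/137000 = 20.67883
908000 = 2970000/(1 + 20.67883·e^(−0.051t)) → 1 + 20.67883·e^(−0.051t) = 3.27093
e^(−0.051t) = 0.109819 → t = ln(9.10591)/0.051 = 2.20892/0.051

t ≈ 43.31 months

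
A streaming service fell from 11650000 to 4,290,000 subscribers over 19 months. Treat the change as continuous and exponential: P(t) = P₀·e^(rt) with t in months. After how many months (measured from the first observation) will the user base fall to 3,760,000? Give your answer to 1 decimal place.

t ≈ 21.5 months

r = ln(4290000/11650000) / 19 ≈ -0.05258 per month
t = ln(3760000/11650000) / r = -1.13089 / -0.05258 ≈ 21.508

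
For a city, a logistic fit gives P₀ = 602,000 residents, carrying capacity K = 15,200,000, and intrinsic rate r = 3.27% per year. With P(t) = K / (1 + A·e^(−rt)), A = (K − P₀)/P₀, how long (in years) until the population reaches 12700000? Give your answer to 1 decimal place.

t ≈ 147.2 years

A = (15200000 − 602000)/602000 = 24.24917
12700000 = 15200000/(1 + 24.24917·e^(−0.0327t)) → 1 + 24.24917·e^(−0.0327t) = 1.19685
e^(−0.0327t) = 0.008118 → t = ln(123.18578)/0.0327 = 4.81369/0.0327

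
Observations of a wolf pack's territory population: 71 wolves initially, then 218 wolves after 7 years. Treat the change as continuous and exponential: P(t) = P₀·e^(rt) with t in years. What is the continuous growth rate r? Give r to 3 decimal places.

r ≈ 0.160 per year

218 = 71 · e^(r·7)
e^(7r) = 218/71 = 3.07042
r = ln(3.07042) / 7 = 1.12182 / 7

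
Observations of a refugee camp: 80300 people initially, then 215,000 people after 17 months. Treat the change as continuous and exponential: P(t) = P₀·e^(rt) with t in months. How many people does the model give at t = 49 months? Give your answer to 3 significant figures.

r = ln(215000/80300) / 17 ≈ 0.057933 per month
P(49) = 80300 · e^(0.057933·49) = 80300 · 17.09419 ≈ 1372663.06

≈ 1,370,000 people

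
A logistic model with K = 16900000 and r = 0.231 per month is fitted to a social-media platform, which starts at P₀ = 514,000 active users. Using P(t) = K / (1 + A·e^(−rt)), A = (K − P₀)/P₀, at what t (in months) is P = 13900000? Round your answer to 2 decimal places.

A = (16900000 − 514000)/514000 = 31.87938
13900000 = 16900000/(1 + 31.87938·e^(−0.231t)) → 1 + 31.87938·e^(−0.231t) = 1.21583
e^(−0.231t) = 0.00677 → t = ln(147.70778)/0.231 = 4.99524/0.231

t ≈ 21.62 months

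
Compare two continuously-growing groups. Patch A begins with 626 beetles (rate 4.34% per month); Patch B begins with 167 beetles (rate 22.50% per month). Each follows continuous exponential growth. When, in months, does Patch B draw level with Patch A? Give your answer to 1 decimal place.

626·e^(0.0434t) = 167·e^(0.225t)
626/167 = e^((0.225 − 0.0434)t) → ln(3.7485) = 0.1816·t
t = 1.32136 / 0.1816

t ≈ 7.3 months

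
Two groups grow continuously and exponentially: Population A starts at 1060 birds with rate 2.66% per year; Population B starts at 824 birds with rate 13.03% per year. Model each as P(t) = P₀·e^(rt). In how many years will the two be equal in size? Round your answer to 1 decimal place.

1060·e^(0.0266t) = 824·e^(0.1303t)
1060/824 = e^((0.1303 − 0.0266)t) → ln(1.28641) = 0.1037·t
t = 0.25185 / 0.1037

t ≈ 2.4 years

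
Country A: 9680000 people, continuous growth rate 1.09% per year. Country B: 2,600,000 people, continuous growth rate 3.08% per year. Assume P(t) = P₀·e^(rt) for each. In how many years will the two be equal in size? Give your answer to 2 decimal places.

t ≈ 66.06 years

9680000·e^(0.0109t) = 2600000·e^(0.0308t)
9680000/2600000 = e^((0.0308 − 0.0109)t) → ln(3.72308) = 0.0199·t
t = 1.31455 / 0.0199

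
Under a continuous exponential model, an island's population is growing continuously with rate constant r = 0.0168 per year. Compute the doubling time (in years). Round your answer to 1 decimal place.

doubling time ≈ 41.3 years

doubling time = ln(2) / |r| = 0.69315 / 0.0168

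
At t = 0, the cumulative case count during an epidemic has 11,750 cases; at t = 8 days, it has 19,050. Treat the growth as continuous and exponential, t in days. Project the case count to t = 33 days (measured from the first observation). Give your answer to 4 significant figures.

r = ln(19050/11750) / 8 ≈ 0.060402 per day
P(33) = 11750 · e^(0.060402·33) = 11750 · 7.3394 ≈ 86237.96

≈ 86,240 cases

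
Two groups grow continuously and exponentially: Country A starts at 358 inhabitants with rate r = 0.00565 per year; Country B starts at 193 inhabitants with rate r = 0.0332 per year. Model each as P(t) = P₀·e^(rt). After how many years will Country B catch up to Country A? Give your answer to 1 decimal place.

358·e^(0.00565t) = 193·e^(0.0332t)
358/193 = e^((0.0332 − 0.00565)t) → ln(1.85492) = 0.02755·t
t = 0.61784 / 0.02755

t ≈ 22.4 years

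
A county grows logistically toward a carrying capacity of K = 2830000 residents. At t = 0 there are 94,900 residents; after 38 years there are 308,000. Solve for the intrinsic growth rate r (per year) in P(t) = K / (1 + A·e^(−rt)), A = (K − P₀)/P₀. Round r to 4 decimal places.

A = (2830000 − 94900)/94900 = 28.82086
308000 = 2830000/(1 + 28.82086·e^(−r·38)) → e^(−38r) = (9.18831 − 1)/28.82086 = 0.284111
r = −ln(0.284111)/38 = 1.25839/38

r ≈ 0.0331 per year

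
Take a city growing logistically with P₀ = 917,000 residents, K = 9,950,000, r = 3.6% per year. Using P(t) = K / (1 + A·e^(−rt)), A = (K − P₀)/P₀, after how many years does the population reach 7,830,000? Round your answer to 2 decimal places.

A = (9950000 − 917000)/917000 = 9.8506
7830000 = 9950000/(1 + 9.8506·e^(−0.036t)) → 1 + 9.8506·e^(−0.036t) = 1.27075
e^(−0.036t) = 0.027486 → t = ln(36.38217)/0.036 = 3.59408/0.036

t ≈ 99.84 years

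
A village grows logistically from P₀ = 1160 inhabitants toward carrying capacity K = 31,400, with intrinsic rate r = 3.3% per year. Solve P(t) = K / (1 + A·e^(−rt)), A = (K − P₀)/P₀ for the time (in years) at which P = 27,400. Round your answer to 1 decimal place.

A = (31400 − 1160)/1160 = 26.06897
27400 = 31400/(1 + 26.06897·e^(−0.033t)) → 1 + 26.06897·e^(−0.033t) = 1.14599
e^(−0.033t) = 0.0056 → t = ln(178.57241)/0.033 = 5.18499/0.033

t ≈ 157.1 years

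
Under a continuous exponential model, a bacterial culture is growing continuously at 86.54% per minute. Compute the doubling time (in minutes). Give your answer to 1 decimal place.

doubling time = ln(2) / |r| = 0.69315 / 0.8654

doubling time ≈ 0.8 minutes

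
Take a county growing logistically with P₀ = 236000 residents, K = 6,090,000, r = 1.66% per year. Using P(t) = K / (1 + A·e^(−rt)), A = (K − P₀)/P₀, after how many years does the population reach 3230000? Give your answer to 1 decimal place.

A = (6090000 − 236000)/236000 = 24.80508
3230000 = 6090000/(1 + 24.80508·e^(−0.0166t)) → 1 + 24.80508·e^(−0.0166t) = 1.88545
e^(−0.0166t) = 0.035696 → t = ln(28.01413)/0.0166 = 3.33271/0.0166

t ≈ 200.8 years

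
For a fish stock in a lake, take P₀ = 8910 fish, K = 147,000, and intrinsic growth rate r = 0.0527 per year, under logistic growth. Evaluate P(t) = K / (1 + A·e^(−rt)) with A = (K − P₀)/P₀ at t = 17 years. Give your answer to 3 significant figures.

≈ 20,100 fish

A = (147000 − 8910)/8910 = 15.49832
P(17) = 147000 / (1 + 15.49832·e^(−0.0527·17)) = 147000 / (1 + 15.49832·0.40824)
= 147000 / 7.32703 ≈ 20062.69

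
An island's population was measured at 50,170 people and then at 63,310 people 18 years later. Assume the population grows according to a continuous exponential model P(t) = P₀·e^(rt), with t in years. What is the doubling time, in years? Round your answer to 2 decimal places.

doubling time ≈ 53.63 years

r = ln(63310/50170) / 18 = ln(1.26191) / 18 ≈ 0.012924 per year
doubling time = ln 2 / |r| = 0.69315 / 0.012924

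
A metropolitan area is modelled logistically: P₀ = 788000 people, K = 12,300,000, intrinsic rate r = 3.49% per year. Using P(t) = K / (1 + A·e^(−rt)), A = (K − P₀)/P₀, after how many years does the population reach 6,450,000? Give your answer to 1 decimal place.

t ≈ 79.6 years

A = (12300000 − 788000)/788000 = 14.60914
6450000 = 12300000/(1 + 14.60914·e^(−0.0349t)) → 1 + 14.60914·e^(−0.0349t) = 1.90698
e^(−0.0349t) = 0.062083 → t = ln(16.10751)/0.0349 = 2.77929/0.0349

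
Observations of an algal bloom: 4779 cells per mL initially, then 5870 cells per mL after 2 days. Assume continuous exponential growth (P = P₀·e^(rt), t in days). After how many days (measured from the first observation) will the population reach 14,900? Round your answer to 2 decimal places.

t ≈ 11.06 days

r = ln(5870/4779) / 2 ≈ 0.102812 per day
t = ln(14900/4779) / r = 1.13713 / 0.102812 ≈ 11.06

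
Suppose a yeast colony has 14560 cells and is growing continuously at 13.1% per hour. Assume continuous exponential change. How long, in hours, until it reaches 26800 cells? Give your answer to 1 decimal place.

26800 = 14560 · e^(0.131·t)
t = ln(26800/14560) / 0.131 = ln(1.84066) / 0.131 = 0.61012 / 0.131

t ≈ 4.7 hours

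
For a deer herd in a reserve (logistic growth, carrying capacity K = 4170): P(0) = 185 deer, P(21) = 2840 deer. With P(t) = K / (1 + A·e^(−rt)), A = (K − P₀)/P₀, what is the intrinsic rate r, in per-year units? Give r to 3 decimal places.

A = (4170 − 185)/185 = 21.54054
2840 = 4170/(1 + 21.54054·e^(−r·21)) → e^(−21r) = (1.46831 − 1)/21.54054 = 0.021741
r = −ln(0.021741)/21 = 3.82856/21

r ≈ 0.182 per year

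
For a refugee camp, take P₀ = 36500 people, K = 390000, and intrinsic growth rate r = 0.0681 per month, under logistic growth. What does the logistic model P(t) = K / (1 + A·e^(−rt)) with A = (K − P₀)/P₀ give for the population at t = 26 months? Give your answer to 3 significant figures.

≈ 147,000 people

A = (390000 − 36500)/36500 = 9.68493
P(26) = 390000 / (1 + 9.68493·e^(−0.0681·26)) = 390000 / (1 + 9.68493·0.170231)
= 390000 / 2.64867 ≈ 147243.5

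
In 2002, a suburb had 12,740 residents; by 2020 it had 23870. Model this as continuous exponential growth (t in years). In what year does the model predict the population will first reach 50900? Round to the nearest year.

r = ln(23870/12740) / 18 = 0.62788/18 ≈ 0.034882 per year
t = ln(50900/12740) / r = 1.38512/0.034882 ≈ 39.71 years after 2002

year 2042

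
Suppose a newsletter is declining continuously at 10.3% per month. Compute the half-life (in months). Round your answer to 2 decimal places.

half-life ≈ 6.73 months

half-life = ln(2) / |r| = 0.69315 / 0.103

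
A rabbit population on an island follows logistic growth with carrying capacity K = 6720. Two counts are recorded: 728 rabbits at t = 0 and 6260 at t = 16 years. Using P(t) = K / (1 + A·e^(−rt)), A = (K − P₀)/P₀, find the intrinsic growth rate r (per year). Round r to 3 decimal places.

A = (6720 − 728)/728 = 8.23077
6260 = 6720/(1 + 8.23077·e^(−r·16)) → e^(−16r) = (1.07348 − 1)/8.23077 = 0.008928
r = −ln(0.008928)/16 = 4.71859/16

r ≈ 0.295 per year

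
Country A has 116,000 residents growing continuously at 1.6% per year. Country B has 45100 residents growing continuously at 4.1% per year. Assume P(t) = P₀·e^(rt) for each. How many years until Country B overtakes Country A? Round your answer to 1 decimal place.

t ≈ 37.8 years

116000·e^(0.016t) = 45100·e^(0.041t)
116000/45100 = e^((0.041 − 0.016)t) → ln(2.57206) = 0.025·t
t = 0.94471 / 0.025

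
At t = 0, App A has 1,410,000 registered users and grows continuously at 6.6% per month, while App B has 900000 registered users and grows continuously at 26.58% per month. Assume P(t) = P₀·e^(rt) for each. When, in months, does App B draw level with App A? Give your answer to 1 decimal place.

t ≈ 2.2 months

1410000·e^(0.066t) = 900000·e^(0.2658t)
1410000/900000 = e^((0.2658 − 0.066)t) → ln(1.56667) = 0.1998·t
t = 0.44895 / 0.1998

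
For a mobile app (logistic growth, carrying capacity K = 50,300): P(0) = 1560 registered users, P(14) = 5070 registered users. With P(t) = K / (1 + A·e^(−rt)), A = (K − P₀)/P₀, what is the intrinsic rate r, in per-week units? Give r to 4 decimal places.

r ≈ 0.0895 per week

A = (50300 − 1560)/1560 = 31.24359
5070 = 50300/(1 + 31.24359·e^(−r·14)) → e^(−14r) = (9.9211 − 1)/31.24359 = 0.285534
r = −ln(0.285534)/14 = 1.25339/14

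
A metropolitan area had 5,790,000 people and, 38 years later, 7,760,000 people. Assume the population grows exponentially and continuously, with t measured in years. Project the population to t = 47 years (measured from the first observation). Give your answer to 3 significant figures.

≈ 8,320,000 people

r = ln(7760000/5790000) / 38 ≈ 0.007707 per year
P(47) = 5790000 · e^(0.007707·47) = 5790000 · 1.4365 ≈ 8317332.2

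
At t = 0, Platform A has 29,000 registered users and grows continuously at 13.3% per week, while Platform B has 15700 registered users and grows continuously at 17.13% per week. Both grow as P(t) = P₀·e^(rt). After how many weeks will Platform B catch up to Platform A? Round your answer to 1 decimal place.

29000·e^(0.133t) = 15700·e^(0.1713t)
29000/15700 = e^((0.1713 − 0.133)t) → ln(1.84713) = 0.0383·t
t = 0.61364 / 0.0383

t ≈ 16.0 weeks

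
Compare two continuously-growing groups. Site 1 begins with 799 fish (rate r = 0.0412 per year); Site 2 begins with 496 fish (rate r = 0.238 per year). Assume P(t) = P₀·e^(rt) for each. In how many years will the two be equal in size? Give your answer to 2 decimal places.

t ≈ 2.42 years

799·e^(0.0412t) = 496·e^(0.238t)
799/496 = e^((0.238 − 0.0412)t) → ln(1.61089) = 0.1968·t
t = 0.47679 / 0.1968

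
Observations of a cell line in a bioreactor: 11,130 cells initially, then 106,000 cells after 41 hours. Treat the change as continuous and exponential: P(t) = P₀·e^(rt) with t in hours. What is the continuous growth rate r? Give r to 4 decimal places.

106000 = 11130 · e^(r·41)
e^(41r) = 106000/11130 = 9.52381
r = ln(9.52381) / 41 = 2.25379 / 41

r ≈ 0.0550 per hour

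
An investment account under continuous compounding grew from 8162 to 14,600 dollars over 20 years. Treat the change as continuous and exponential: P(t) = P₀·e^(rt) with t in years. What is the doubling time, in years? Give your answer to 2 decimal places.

r = ln(14600/8162) / 20 = ln(1.78878) / 20 ≈ 0.029077 per year
doubling time = ln 2 / |r| = 0.69315 / 0.029077

doubling time ≈ 23.84 years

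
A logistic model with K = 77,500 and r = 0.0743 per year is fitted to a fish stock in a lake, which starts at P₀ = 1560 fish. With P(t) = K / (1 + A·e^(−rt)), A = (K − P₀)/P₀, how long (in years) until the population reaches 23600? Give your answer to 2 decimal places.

A = (77500 − 1560)/1560 = 48.67949
23600 = 77500/(1 + 48.67949·e^(−0.0743t)) → 1 + 48.67949·e^(−0.0743t) = 3.2839
e^(−0.0743t) = 0.046917 → t = ln(21.31421)/0.0743 = 3.05937/0.0743

t ≈ 41.18 years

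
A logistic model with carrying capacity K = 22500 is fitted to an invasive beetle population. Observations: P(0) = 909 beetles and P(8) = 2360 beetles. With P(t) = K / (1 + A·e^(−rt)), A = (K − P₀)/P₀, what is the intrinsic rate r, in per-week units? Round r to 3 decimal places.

r ≈ 0.128 per week

A = (22500 − 909)/909 = 23.75248
2360 = 22500/(1 + 23.75248·e^(−r·8)) → e^(−8r) = (9.5339 − 1)/23.75248 = 0.359285
r = −ln(0.359285)/8 = 1.02364/8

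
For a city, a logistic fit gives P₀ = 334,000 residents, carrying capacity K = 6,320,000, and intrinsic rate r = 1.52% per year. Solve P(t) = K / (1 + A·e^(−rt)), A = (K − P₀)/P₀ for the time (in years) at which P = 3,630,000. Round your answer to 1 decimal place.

A = (6320000 − 334000)/334000 = 17.92216
3630000 = 6320000/(1 + 17.92216·e^(−0.0152t)) → 1 + 17.92216·e^(−0.0152t) = 1.74105
e^(−0.0152t) = 0.041348 → t = ln(24.18492)/0.0152 = 3.18573/0.0152

t ≈ 209.6 years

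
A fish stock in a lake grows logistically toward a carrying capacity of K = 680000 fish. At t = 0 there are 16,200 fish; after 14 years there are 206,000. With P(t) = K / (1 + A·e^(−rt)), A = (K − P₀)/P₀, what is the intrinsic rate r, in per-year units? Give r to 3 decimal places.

r ≈ 0.206 per year

A = (680000 − 16200)/16200 = 40.97531
206000 = 680000/(1 + 40.97531·e^(−r·14)) → e^(−14r) = (3.30097 − 1)/40.97531 = 0.056155
r = −ln(0.056155)/14 = 2.87964/14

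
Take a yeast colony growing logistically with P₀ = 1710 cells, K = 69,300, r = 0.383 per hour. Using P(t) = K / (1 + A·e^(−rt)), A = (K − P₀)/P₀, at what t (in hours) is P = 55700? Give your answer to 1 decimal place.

A = (69300 − 1710)/1710 = 39.52632
55700 = 69300/(1 + 39.52632·e^(−0.383t)) → 1 + 39.52632·e^(−0.383t) = 1.24417
e^(−0.383t) = 0.006177 → t = ln(161.88351)/0.383 = 5.08688/0.383

t ≈ 13.3 hours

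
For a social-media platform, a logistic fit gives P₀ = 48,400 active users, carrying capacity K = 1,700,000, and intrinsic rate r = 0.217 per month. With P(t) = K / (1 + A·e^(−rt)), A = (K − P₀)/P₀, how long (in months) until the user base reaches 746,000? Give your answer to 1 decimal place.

A = (1700000 − 48400)/48400 = 34.12397
746000 = 1700000/(1 + 34.12397·e^(−0.217t)) → 1 + 34.12397·e^(−0.217t) = 2.27882
e^(−0.217t) = 0.037476 → t = ln(26.68394)/0.217 = 3.28406/0.217

t ≈ 15.1 months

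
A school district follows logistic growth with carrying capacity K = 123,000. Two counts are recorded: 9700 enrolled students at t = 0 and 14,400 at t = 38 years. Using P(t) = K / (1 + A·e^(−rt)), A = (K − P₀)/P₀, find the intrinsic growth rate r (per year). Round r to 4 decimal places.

r ≈ 0.0115 per year

A = (123000 − 9700)/9700 = 11.68041
14400 = 123000/(1 + 11.68041·e^(−r·38)) → e^(−38r) = (8.54167 − 1)/11.68041 = 0.645668
r = −ln(0.645668)/38 = 0.43747/38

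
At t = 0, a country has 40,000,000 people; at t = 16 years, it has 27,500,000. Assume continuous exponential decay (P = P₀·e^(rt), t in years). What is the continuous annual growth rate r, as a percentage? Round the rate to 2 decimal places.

r ≈ -2.34% per year

27500000 = 40000000 · e^(r·16)
e^(16r) = 27500000/40000000 = 0.6875
r = ln(0.6875) / 16 = -0.37469 / 16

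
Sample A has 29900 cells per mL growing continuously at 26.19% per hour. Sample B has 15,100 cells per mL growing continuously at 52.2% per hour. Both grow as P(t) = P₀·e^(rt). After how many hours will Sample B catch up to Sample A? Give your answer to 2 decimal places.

29900·e^(0.2619t) = 15100·e^(0.522t)
29900/15100 = e^((0.522 − 0.2619)t) → ln(1.98013) = 0.2601·t
t = 0.68316 / 0.2601

t ≈ 2.63 hours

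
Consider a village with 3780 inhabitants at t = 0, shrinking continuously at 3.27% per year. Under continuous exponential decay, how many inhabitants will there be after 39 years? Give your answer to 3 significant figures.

≈ 1,060 inhabitants

P(39) = 3780 · e^(-0.0327·39) = 3780 · e^(-1.2753)
= 3780 · 0.27935 ≈ 1055.93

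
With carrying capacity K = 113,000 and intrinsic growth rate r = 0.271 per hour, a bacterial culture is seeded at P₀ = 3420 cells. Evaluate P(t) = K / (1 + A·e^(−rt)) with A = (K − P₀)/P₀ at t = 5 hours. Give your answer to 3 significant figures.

≈ 12,200 cells

A = (113000 − 3420)/3420 = 32.04094
P(5) = 113000 / (1 + 32.04094·e^(−0.271·5)) = 113000 / (1 + 32.04094·0.257947)
= 113000 / 9.26487 ≈ 12196.61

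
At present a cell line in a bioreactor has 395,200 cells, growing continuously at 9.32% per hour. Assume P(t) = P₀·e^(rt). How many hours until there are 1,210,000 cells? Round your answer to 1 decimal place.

1210000 = 395200 · e^(0.0932·t)
t = ln(1210000/395200) / 0.0932 = ln(3.06174) / 0.0932 = 1.11898 / 0.0932

t ≈ 12.0 hours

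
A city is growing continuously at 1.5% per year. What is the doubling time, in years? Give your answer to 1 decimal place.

doubling time = ln(2) / |r| = 0.69315 / 0.015

doubling time ≈ 46.2 years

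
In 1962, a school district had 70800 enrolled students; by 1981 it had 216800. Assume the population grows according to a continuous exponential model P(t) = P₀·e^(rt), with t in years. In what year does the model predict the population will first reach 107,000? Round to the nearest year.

year 1969

r = ln(216800/70800) / 19 = 1.11912/19 ≈ 0.058901 per year
t = ln(107000/70800) / r = 0.41297/0.058901 ≈ 7.01 years after 1962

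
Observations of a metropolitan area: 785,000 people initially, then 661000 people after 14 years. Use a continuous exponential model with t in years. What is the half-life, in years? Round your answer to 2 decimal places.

half-life ≈ 56.44 years

r = ln(661000/785000) / 14 = ln(0.84204) / 14 ≈ -0.012281 per year
half-life = ln 2 / |r| = 0.69315 / 0.012281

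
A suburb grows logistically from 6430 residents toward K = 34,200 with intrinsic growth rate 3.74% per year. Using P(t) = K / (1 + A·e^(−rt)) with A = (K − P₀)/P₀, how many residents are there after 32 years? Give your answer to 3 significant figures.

≈ 14,800 residents

A = (34200 − 6430)/6430 = 4.31882
P(32) = 34200 / (1 + 4.31882·e^(−0.0374·32)) = 34200 / (1 + 4.31882·0.30216)
= 34200 / 2.30497 ≈ 14837.49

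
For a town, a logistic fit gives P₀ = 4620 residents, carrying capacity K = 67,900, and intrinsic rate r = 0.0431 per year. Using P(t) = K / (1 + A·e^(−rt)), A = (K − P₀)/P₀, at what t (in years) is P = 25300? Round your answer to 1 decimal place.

t ≈ 48.6 years

A = (67900 − 4620)/4620 = 13.69697
25300 = 67900/(1 + 13.69697·e^(−0.0431t)) → 1 + 13.69697·e^(−0.0431t) = 2.68379
e^(−0.0431t) = 0.122932 → t = ln(8.13459)/0.0431 = 2.09612/0.0431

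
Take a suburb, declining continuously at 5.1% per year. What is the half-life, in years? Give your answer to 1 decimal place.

half-life ≈ 13.6 years

half-life = ln(2) / |r| = 0.69315 / 0.051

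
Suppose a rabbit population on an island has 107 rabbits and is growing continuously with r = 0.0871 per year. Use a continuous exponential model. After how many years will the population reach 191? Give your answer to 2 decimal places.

t ≈ 6.65 years

191 = 107 · e^(0.0871·t)
t = ln(191/107) / 0.0871 = ln(1.78505) / 0.0871 = 0.57944 / 0.0871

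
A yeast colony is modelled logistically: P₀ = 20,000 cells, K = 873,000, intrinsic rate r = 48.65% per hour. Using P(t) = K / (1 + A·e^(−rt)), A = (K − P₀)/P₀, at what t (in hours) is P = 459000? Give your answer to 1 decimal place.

t ≈ 7.9 hours

A = (873000 − 20000)/20000 = 42.65
459000 = 873000/(1 + 42.65·e^(−0.4865t)) → 1 + 42.65·e^(−0.4865t) = 1.90196
e^(−0.4865t) = 0.021148 → t = ln(47.28587)/0.4865 = 3.85621/0.4865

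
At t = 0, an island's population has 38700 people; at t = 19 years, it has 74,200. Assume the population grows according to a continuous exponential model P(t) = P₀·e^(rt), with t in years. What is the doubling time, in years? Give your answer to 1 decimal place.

r = ln(74200/38700) / 19 = ln(1.91731) / 19 ≈ 0.034259 per year
doubling time = ln 2 / |r| = 0.69315 / 0.034259

doubling time ≈ 20.2 years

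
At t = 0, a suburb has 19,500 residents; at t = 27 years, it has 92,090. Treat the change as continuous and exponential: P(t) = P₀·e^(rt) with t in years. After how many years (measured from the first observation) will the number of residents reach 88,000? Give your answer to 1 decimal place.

t ≈ 26.2 years

r = ln(92090/19500) / 27 ≈ 0.057495 per year
t = ln(88000/19500) / r = 1.50692 / 0.057495 ≈ 26.21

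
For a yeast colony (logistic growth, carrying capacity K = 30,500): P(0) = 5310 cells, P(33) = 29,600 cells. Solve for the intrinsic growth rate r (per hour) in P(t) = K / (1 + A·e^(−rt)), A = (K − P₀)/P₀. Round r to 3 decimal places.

r ≈ 0.153 per hour

A = (30500 − 5310)/5310 = 4.74388
29600 = 30500/(1 + 4.74388·e^(−r·33)) → e^(−33r) = (1.03041 − 1)/4.74388 = 0.006409
r = −ln(0.006409)/33 = 5.04999/33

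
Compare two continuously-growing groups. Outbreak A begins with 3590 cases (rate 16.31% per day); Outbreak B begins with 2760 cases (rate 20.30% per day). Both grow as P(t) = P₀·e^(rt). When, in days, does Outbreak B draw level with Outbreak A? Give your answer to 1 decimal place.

t ≈ 6.6 days

3590·e^(0.1631t) = 2760·e^(0.203t)
3590/2760 = e^((0.203 − 0.1631)t) → ln(1.30072) = 0.0399·t
t = 0.26292 / 0.0399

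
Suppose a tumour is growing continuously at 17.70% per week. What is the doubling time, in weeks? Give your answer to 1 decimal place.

doubling time = ln(2) / |r| = 0.69315 / 0.177

doubling time ≈ 3.9 weeks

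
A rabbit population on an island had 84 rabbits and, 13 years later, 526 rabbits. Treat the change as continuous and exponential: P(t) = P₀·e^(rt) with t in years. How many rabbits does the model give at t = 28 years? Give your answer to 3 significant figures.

≈ 4,370 rabbits

r = ln(526/84) / 13 ≈ 0.141114 per year
P(28) = 84 · e^(0.141114·28) = 84 · 51.99758 ≈ 4367.8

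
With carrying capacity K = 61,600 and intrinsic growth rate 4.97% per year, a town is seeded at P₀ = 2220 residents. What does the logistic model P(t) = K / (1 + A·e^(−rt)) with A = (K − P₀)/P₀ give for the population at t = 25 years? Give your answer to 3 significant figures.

A = (61600 − 2220)/2220 = 26.74775
P(25) = 61600 / (1 + 26.74775·e^(−0.0497·25)) = 61600 / (1 + 26.74775·0.288662)
= 61600 / 8.72105 ≈ 7063.37

≈ 7,060 residents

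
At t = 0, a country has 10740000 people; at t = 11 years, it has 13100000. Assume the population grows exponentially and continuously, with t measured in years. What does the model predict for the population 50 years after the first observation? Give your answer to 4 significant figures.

≈ 26,490,000 people

r = ln(13100000/10740000) / 11 ≈ 0.018058 per year
P(50) = 10740000 · e^(0.018058·50) = 10740000 · 2.46674 ≈ 26492751.97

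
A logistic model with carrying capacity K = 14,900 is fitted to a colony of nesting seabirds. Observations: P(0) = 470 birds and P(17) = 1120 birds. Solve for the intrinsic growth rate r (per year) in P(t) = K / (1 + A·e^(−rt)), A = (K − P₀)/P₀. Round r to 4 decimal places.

A = (14900 − 470)/470 = 30.70213
1120 = 14900/(1 + 30.70213·e^(−r·17)) → e^(−17r) = (13.30357 − 1)/30.70213 = 0.40074
r = −ln(0.40074)/17 = 0.91444/17

r ≈ 0.0538 per year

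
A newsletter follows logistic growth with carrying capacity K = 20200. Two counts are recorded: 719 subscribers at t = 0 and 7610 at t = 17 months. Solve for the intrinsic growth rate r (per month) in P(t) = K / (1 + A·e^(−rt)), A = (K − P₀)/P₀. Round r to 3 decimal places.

r ≈ 0.164 per month

A = (20200 − 719)/719 = 27.09458
7610 = 20200/(1 + 27.09458·e^(−r·17)) → e^(−17r) = (2.6544 − 1)/27.09458 = 0.06106
r = −ln(0.06106)/17 = 2.79589/17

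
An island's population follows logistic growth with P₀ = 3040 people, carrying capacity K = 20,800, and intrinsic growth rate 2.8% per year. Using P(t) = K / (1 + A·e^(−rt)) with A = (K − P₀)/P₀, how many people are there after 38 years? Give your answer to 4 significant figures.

A = (20800 − 3040)/3040 = 5.84211
P(38) = 20800 / (1 + 5.84211·e^(−0.028·38)) = 20800 / (1 + 5.84211·0.345073)
= 20800 / 3.01595 ≈ 6896.66

≈ 6,897 people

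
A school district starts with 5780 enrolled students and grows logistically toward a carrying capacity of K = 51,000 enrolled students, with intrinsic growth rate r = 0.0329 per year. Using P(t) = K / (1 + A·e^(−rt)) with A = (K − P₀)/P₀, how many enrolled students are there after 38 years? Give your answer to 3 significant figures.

A = (51000 − 5780)/5780 = 7.82353
P(38) = 51000 / (1 + 7.82353·e^(−0.0329·38)) = 51000 / (1 + 7.82353·0.286448)
= 51000 / 3.24103 ≈ 15735.74

≈ 15,700 enrolled students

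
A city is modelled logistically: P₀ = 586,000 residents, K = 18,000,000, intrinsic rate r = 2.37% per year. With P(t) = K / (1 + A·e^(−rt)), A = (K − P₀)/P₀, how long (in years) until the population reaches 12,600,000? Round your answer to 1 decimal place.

t ≈ 178.9 years

A = (18000000 − 586000)/586000 = 29.71672
12600000 = 18000000/(1 + 29.71672·e^(−0.0237t)) → 1 + 29.71672·e^(−0.0237t) = 1.42857
e^(−0.0237t) = 0.014422 → t = ln(69.33902)/0.0237 = 4.23901/0.0237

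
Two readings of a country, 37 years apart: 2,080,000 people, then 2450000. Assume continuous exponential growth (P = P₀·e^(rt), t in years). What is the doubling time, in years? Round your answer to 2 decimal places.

doubling time ≈ 156.65 years

r = ln(2450000/2080000) / 37 = ln(1.17788) / 37 ≈ 0.004425 per year
doubling time = ln 2 / |r| = 0.69315 / 0.004425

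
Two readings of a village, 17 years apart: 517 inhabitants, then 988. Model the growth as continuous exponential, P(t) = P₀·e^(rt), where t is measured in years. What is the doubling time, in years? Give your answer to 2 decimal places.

doubling time ≈ 18.19 years

r = ln(988/517) / 17 = ln(1.91103) / 17 ≈ 0.038096 per year
doubling time = ln 2 / |r| = 0.69315 / 0.038096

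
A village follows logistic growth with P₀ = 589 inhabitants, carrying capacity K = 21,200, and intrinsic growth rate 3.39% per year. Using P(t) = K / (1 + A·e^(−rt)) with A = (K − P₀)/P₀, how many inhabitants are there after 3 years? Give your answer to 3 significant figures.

A = (21200 − 589)/589 = 34.99321
P(3) = 21200 / (1 + 34.99321·e^(−0.0339·3)) = 21200 / (1 + 34.99321·0.903301)
= 21200 / 32.60938 ≈ 650.12

≈ 650 inhabitants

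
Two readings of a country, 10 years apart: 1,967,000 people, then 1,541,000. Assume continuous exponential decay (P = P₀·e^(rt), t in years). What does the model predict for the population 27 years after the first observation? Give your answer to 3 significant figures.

r = ln(1541000/1967000) / 10 ≈ -0.024408 per year
P(27) = 1967000 · e^(-0.024408·27) = 1967000 · 0.51736 ≈ 1017652.99

≈ 1,020,000 people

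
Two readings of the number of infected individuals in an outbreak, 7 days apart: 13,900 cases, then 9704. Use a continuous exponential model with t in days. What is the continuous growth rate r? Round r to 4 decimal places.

r ≈ -0.0513 per day

9704 = 13900 · e^(r·7)
e^(7r) = 9704/13900 = 0.69813
r = ln(0.69813) / 7 = -0.35935 / 7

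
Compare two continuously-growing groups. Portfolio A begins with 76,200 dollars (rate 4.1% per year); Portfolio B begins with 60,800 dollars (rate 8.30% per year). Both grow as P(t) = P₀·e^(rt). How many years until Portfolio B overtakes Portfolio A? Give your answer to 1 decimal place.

t ≈ 5.4 years

76200·e^(0.041t) = 60800·e^(0.083t)
76200/60800 = e^((0.083 − 0.041)t) → ln(1.25329) = 0.042·t
t = 0.22577 / 0.042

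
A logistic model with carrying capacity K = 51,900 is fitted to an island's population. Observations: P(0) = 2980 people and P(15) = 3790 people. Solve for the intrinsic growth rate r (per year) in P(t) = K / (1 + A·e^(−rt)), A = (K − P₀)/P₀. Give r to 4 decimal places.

A = (51900 − 2980)/2980 = 16.41611
3790 = 51900/(1 + 16.41611·e^(−r·15)) → e^(−15r) = (13.69393 − 1)/16.41611 = 0.773261
r = −ln(0.773261)/15 = 0.25714/15

r ≈ 0.0171 per year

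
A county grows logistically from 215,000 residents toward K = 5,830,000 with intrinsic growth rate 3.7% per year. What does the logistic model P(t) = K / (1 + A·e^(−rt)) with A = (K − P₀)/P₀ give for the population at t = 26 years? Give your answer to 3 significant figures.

A = (5830000 − 215000)/215000 = 26.11628
P(26) = 5830000 / (1 + 26.11628·e^(−0.037·26)) = 5830000 / (1 + 26.11628·0.382128)
= 5830000 / 10.97976 ≈ 530977.1

≈ 531,000 residents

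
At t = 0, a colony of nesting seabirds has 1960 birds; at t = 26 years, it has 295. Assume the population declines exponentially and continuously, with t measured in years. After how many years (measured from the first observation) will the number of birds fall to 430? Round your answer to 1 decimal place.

r = ln(295/1960) / 26 ≈ -0.072836 per year
t = ln(430/1960) / r = -1.51691 / -0.072836 ≈ 20.827

t ≈ 20.8 years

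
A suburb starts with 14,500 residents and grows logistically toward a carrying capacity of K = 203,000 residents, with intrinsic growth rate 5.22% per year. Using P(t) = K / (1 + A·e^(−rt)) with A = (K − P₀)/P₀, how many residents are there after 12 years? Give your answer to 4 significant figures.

≈ 25,540 residents

A = (203000 − 14500)/14500 = 13
P(12) = 203000 / (1 + 13·e^(−0.0522·12)) = 203000 / (1 + 13·0.534513)
= 203000 / 7.94866 ≈ 25538.88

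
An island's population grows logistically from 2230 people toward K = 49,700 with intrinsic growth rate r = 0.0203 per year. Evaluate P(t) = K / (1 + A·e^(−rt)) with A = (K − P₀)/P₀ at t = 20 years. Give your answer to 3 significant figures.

≈ 3,270 people

A = (49700 − 2230)/2230 = 21.287
P(20) = 49700 / (1 + 21.287·e^(−0.0203·20)) = 49700 / (1 + 21.287·0.66631)
= 49700 / 15.18374 ≈ 3273.24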